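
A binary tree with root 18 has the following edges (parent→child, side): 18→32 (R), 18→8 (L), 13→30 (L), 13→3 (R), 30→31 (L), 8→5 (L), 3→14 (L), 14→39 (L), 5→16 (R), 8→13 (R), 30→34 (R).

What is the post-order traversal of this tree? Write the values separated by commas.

Post-order visits the left subtree, then the right subtree, then the node.
At 18: go left to 8.
  At 8: go left to 5.
    At 5: no left child.
    At 5: go right to 16.
      16 is a leaf — visit 16.
    Visit 5.
  At 8: go right to 13.
    At 13: go left to 30.
      At 30: go left to 31.
        31 is a leaf — visit 31.
      At 30: go right to 34.
        34 is a leaf — visit 34.
      Visit 30.
    At 13: go right to 3.
      At 3: go left to 14.
        At 14: go left to 39.
          39 is a leaf — visit 39.
        At 14: no right child.
        Visit 14.
      At 3: no right child.
      Visit 3.
    Visit 13.
  Visit 8.
At 18: go right to 32.
  32 is a leaf — visit 32.
Visit 18.

16, 5, 31, 34, 30, 39, 14, 3, 13, 8, 32, 18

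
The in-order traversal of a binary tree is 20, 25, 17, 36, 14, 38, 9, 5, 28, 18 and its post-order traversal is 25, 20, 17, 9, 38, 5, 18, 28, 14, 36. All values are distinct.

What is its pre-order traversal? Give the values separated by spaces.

The last element of post-order is the root; it splits in-order into left and right subtrees.
Root 36: left subtree has 3 nodes {20, 25, 17}, right has 6 {14, 38, 9, 5, 28, 18}.
  Root 17: left subtree has 2 nodes {20, 25}, right has 0 { }.
    Root 20: left subtree has 0 nodes { }, right has 1 {25}.
  Root 14: left subtree has 0 nodes { }, right has 5 {38, 9, 5, 28, 18}.
    Root 28: left subtree has 3 nodes {38, 9, 5}, right has 1 {18}.
      Root 5: left subtree has 2 nodes {38, 9}, right has 0 { }.
        Root 38: left subtree has 0 nodes { }, right has 1 {9}.

36 17 20 25 14 28 5 38 9 18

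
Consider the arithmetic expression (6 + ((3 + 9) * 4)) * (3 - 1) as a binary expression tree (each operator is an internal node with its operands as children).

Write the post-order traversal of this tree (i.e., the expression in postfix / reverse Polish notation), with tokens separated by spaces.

Post-order on an expression tree gives postfix notation: for each operator, emit left operand, right operand, then the operator.

6 3 9 + 4 * + 3 1 - *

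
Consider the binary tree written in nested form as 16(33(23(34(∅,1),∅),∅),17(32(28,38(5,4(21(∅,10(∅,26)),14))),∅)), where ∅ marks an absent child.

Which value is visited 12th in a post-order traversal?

Post-order visits the left subtree, then the right subtree, then the node.
At 16: go left to 33.
  At 33: go left to 23.
    At 23: go left to 34.
      At 34: no left child.
      At 34: go right to 1.
        1 is a leaf — visit 1.
      Visit 34.
    At 23: no right child.
    Visit 23.
  At 33: no right child.
  Visit 33.
At 16: go right to 17.
  At 17: go left to 32.
    At 32: go left to 28.
      28 is a leaf — visit 28.
    At 32: go right to 38.
      At 38: go left to 5.
        5 is a leaf — visit 5.
      At 38: go right to 4.
        At 4: go left to 21.
          At 21: no left child.
          At 21: go right to 10.
            At 10: no left child.
            At 10: go right to 26.
              26 is a leaf — visit 26.
            Visit 10.
          Visit 21.
        At 4: go right to 14.
          14 is a leaf — visit 14.
        Visit 4.
      Visit 38.
    Visit 32.
  At 17: no right child.
  Visit 17.
Visit 16.
Full post-order sequence: 1, 34, 23, 33, 28, 5, 26, 10, 21, 14, 4, 38, 32, 17, 16.

38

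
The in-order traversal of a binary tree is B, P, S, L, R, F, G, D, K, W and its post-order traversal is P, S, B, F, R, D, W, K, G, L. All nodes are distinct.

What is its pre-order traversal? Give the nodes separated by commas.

The last element of post-order is the root; it splits in-order into left and right subtrees.
Root L: left subtree has 3 nodes {B, P, S}, right has 6 {R, F, G, D, K, W}.
  Root B: left subtree has 0 nodes { }, right has 2 {P, S}.
    Root S: left subtree has 1 node {P}, right has 0 { }.
  Root G: left subtree has 2 nodes {R, F}, right has 3 {D, K, W}.
    Root R: left subtree has 0 nodes { }, right has 1 {F}.
    Root K: left subtree has 1 node {D}, right has 1 {W}.

L, B, S, P, G, R, F, K, D, W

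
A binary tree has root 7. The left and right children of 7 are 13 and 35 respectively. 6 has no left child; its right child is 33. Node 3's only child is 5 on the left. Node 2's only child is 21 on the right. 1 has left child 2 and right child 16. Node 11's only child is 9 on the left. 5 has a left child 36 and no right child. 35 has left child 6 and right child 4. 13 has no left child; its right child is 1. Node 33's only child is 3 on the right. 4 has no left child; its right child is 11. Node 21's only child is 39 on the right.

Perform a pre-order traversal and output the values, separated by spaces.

7 13 1 2 21 39 16 35 6 33 3 5 36 4 11 9

Pre-order visits the node, then its left subtree, then its right subtree.
Visit 7.
At 7: go left to 13.
  Visit 13.
  At 13: no left child.
  At 13: go right to 1.
    Visit 1.
    At 1: go left to 2.
      Visit 2.
      At 2: no left child.
      At 2: go right to 21.
        Visit 21.
        At 21: no left child.
        At 21: go right to 39.
          39 is a leaf — visit 39.
    At 1: go right to 16.
      16 is a leaf — visit 16.
At 7: go right to 35.
  Visit 35.
  At 35: go left to 6.
    Visit 6.
    At 6: no left child.
    At 6: go right to 33.
      Visit 33.
      At 33: no left child.
      At 33: go right to 3.
        Visit 3.
        At 3: go left to 5.
          Visit 5.
          At 5: go left to 36.
            36 is a leaf — visit 36.
          At 5: no right child.
        At 3: no right child.
  At 35: go right to 4.
    Visit 4.
    At 4: no left child.
    At 4: go right to 11.
      Visit 11.
      At 11: go left to 9.
        9 is a leaf — visit 9.
      At 11: no right child.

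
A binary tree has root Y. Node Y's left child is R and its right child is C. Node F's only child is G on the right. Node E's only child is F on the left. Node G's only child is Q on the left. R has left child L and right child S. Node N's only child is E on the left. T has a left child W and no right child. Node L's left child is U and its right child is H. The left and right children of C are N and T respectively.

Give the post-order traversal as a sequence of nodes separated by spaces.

U H L S R Q G F E N W T C Y

Post-order visits the left subtree, then the right subtree, then the node.
At Y: go left to R.
  At R: go left to L.
    At L: go left to U.
      U is a leaf — visit U.
    At L: go right to H.
      H is a leaf — visit H.
    Visit L.
  At R: go right to S.
    S is a leaf — visit S.
  Visit R.
At Y: go right to C.
  At C: go left to N.
    At N: go left to E.
      At E: go left to F.
        At F: no left child.
        At F: go right to G.
          At G: go left to Q.
            Q is a leaf — visit Q.
          At G: no right child.
          Visit G.
        Visit F.
      At E: no right child.
      Visit E.
    At N: no right child.
    Visit N.
  At C: go right to T.
    At T: go left to W.
      W is a leaf — visit W.
    At T: no right child.
    Visit T.
  Visit C.
Visit Y.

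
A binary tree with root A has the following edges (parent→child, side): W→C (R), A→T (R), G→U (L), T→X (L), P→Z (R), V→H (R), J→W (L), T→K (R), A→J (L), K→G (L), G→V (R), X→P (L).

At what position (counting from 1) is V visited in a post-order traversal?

Post-order visits the left subtree, then the right subtree, then the node.
At A: go left to J.
  At J: go left to W.
    At W: no left child.
    At W: go right to C.
      C is a leaf — visit C.
    Visit W.
  At J: no right child.
  Visit J.
At A: go right to T.
  At T: go left to X.
    At X: go left to P.
      At P: no left child.
      At P: go right to Z.
        Z is a leaf — visit Z.
      Visit P.
    At X: no right child.
    Visit X.
  At T: go right to K.
    At K: go left to G.
      At G: go left to U.
        U is a leaf — visit U.
      At G: go right to V.
        At V: no left child.
        At V: go right to H.
          H is a leaf — visit H.
        Visit V.
      Visit G.
    At K: no right child.
    Visit K.
  Visit T.
Visit A.
Full post-order sequence: C, W, J, Z, P, X, U, H, V, G, K, T, A.

9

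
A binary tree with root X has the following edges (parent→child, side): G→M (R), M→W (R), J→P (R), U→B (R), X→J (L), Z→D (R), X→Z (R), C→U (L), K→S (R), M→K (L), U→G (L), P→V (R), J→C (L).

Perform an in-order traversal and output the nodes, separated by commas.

In-order visits the left subtree, then the node, then the right subtree.
At X: go left to J.
  At J: go left to C.
    At C: go left to U.
      At U: go left to G.
        At G: no left child.
        Visit G.
        At G: go right to M.
          At M: go left to K.
            At K: no left child.
            Visit K.
            At K: go right to S.
              S is a leaf — visit S.
          Visit M.
          At M: go right to W.
            W is a leaf — visit W.
      Visit U.
      At U: go right to B.
        B is a leaf — visit B.
    Visit C.
    At C: no right child.
  Visit J.
  At J: go right to P.
    At P: no left child.
    Visit P.
    At P: go right to V.
      V is a leaf — visit V.
Visit X.
At X: go right to Z.
  At Z: no left child.
  Visit Z.
  At Z: go right to D.
    D is a leaf — visit D.

G, K, S, M, W, U, B, C, J, P, V, X, Z, D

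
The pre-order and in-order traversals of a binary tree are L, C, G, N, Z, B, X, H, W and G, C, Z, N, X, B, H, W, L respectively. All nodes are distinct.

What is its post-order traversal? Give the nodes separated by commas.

G, Z, X, W, H, B, N, C, L

The first element of pre-order is the root; it splits in-order into left and right subtrees.
Root L: left subtree has 8 nodes {G, C, Z, N, X, B, H, W}, right has 0 { }.
  Root C: left subtree has 1 node {G}, right has 6 {Z, N, X, B, H, W}.
    Root N: left subtree has 1 node {Z}, right has 4 {X, B, H, W}.
      Root B: left subtree has 1 node {X}, right has 2 {H, W}.
        Root H: left subtree has 0 nodes { }, right has 1 {W}.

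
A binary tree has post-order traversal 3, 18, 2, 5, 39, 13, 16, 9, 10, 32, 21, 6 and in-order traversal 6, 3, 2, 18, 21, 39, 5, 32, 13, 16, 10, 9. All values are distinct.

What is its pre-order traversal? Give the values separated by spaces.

6 21 2 3 18 32 39 5 10 16 13 9

The last element of post-order is the root; it splits in-order into left and right subtrees.
Root 6: left subtree has 0 nodes { }, right has 11 {3, 2, 18, 21, 39, 5, 32, 13, 16, 10, 9}.
  Root 21: left subtree has 3 nodes {3, 2, 18}, right has 7 {39, 5, 32, 13, 16, 10, 9}.
    Root 2: left subtree has 1 node {3}, right has 1 {18}.
    Root 32: left subtree has 2 nodes {39, 5}, right has 4 {13, 16, 10, 9}.
      Root 39: left subtree has 0 nodes { }, right has 1 {5}.
      Root 10: left subtree has 2 nodes {13, 16}, right has 1 {9}.
        Root 16: left subtree has 1 node {13}, right has 0 { }.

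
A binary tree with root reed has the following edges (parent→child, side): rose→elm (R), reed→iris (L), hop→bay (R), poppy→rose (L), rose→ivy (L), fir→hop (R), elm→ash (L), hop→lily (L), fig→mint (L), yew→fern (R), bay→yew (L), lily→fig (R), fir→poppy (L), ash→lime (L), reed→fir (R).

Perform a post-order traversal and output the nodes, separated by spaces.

iris ivy lime ash elm rose poppy mint fig lily fern yew bay hop fir reed

Post-order visits the left subtree, then the right subtree, then the node.
At reed: go left to iris.
  iris is a leaf — visit iris.
At reed: go right to fir.
  At fir: go left to poppy.
    At poppy: go left to rose.
      At rose: go left to ivy.
        ivy is a leaf — visit ivy.
      At rose: go right to elm.
        At elm: go left to ash.
          At ash: go left to lime.
            lime is a leaf — visit lime.
          At ash: no right child.
          Visit ash.
        At elm: no right child.
        Visit elm.
      Visit rose.
    At poppy: no right child.
    Visit poppy.
  At fir: go right to hop.
    At hop: go left to lily.
      At lily: no left child.
      At lily: go right to fig.
        At fig: go left to mint.
          mint is a leaf — visit mint.
        At fig: no right child.
        Visit fig.
      Visit lily.
    At hop: go right to bay.
      At bay: go left to yew.
        At yew: no left child.
        At yew: go right to fern.
          fern is a leaf — visit fern.
        Visit yew.
      At bay: no right child.
      Visit bay.
    Visit hop.
  Visit fir.
Visit reed.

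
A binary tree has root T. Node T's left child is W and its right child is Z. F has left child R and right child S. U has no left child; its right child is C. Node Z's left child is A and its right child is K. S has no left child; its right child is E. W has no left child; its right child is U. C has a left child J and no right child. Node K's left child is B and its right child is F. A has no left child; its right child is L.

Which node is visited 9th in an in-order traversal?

In-order visits the left subtree, then the node, then the right subtree.
At T: go left to W.
  At W: no left child.
  Visit W.
  At W: go right to U.
    At U: no left child.
    Visit U.
    At U: go right to C.
      At C: go left to J.
        J is a leaf — visit J.
      Visit C.
      At C: no right child.
Visit T.
At T: go right to Z.
  At Z: go left to A.
    At A: no left child.
    Visit A.
    At A: go right to L.
      L is a leaf — visit L.
  Visit Z.
  At Z: go right to K.
    At K: go left to B.
      B is a leaf — visit B.
    Visit K.
    At K: go right to F.
      At F: go left to R.
        R is a leaf — visit R.
      Visit F.
      At F: go right to S.
        At S: no left child.
        Visit S.
        At S: go right to E.
          E is a leaf — visit E.
Full in-order sequence: W, U, J, C, T, A, L, Z, B, K, R, F, S, E.

B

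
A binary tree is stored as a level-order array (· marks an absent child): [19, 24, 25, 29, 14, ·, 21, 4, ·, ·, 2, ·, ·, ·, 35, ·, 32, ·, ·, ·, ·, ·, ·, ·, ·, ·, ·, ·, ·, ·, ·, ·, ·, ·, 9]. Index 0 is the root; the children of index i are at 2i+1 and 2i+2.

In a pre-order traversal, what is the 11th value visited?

Pre-order visits the node, then its left subtree, then its right subtree.
Visit 19.
At 19: go left to 24.
  Visit 24.
  At 24: go left to 29.
    Visit 29.
    At 29: go left to 4.
      Visit 4.
      At 4: no left child.
      At 4: go right to 32.
        Visit 32.
        At 32: no left child.
        At 32: go right to 9.
          9 is a leaf — visit 9.
    At 29: no right child.
  At 24: go right to 14.
    Visit 14.
    At 14: no left child.
    At 14: go right to 2.
      2 is a leaf — visit 2.
At 19: go right to 25.
  Visit 25.
  At 25: no left child.
  At 25: go right to 21.
    Visit 21.
    At 21: no left child.
    At 21: go right to 35.
      35 is a leaf — visit 35.
Full pre-order sequence: 19, 24, 29, 4, 32, 9, 14, 2, 25, 21, 35.

35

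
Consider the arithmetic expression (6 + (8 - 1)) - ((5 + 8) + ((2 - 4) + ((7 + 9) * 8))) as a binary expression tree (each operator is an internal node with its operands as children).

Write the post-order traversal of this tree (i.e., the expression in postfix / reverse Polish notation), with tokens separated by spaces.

6 8 1 - + 5 8 + 2 4 - 7 9 + 8 * + + -

Post-order on an expression tree gives postfix notation: for each operator, emit left operand, right operand, then the operator.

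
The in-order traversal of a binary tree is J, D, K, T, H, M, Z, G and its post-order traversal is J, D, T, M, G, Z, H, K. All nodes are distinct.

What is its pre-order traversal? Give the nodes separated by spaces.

K D J H T Z M G

The last element of post-order is the root; it splits in-order into left and right subtrees.
Root K: left subtree has 2 nodes {J, D}, right has 5 {T, H, M, Z, G}.
  Root D: left subtree has 1 node {J}, right has 0 { }.
  Root H: left subtree has 1 node {T}, right has 3 {M, Z, G}.
    Root Z: left subtree has 1 node {M}, right has 1 {G}.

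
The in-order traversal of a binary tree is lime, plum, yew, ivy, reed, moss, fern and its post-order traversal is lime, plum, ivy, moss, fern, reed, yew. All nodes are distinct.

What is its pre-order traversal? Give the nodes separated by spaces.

The last element of post-order is the root; it splits in-order into left and right subtrees.
Root yew: left subtree has 2 nodes {lime, plum}, right has 4 {ivy, reed, moss, fern}.
  Root plum: left subtree has 1 node {lime}, right has 0 { }.
  Root reed: left subtree has 1 node {ivy}, right has 2 {moss, fern}.
    Root fern: left subtree has 1 node {moss}, right has 0 { }.

yew plum lime reed ivy fern moss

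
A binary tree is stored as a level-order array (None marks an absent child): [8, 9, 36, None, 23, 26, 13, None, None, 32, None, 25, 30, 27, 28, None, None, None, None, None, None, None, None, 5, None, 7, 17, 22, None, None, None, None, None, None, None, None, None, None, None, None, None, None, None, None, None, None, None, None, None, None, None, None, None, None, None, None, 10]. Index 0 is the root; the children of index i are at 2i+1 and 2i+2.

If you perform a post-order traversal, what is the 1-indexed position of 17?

Post-order visits the left subtree, then the right subtree, then the node.
At 8: go left to 9.
  At 9: no left child.
  At 9: go right to 23.
    At 23: go left to 32.
      32 is a leaf — visit 32.
    At 23: no right child.
    Visit 23.
  Visit 9.
At 8: go right to 36.
  At 36: go left to 26.
    At 26: go left to 25.
      At 25: go left to 5.
        5 is a leaf — visit 5.
      At 25: no right child.
      Visit 25.
    At 26: go right to 30.
      At 30: go left to 7.
        7 is a leaf — visit 7.
      At 30: go right to 17.
        17 is a leaf — visit 17.
      Visit 30.
    Visit 26.
  At 36: go right to 13.
    At 13: go left to 27.
      At 27: go left to 22.
        At 22: no left child.
        At 22: go right to 10.
          10 is a leaf — visit 10.
        Visit 22.
      At 27: no right child.
      Visit 27.
    At 13: go right to 28.
      28 is a leaf — visit 28.
    Visit 13.
  Visit 36.
Visit 8.
Full post-order sequence: 32, 23, 9, 5, 25, 7, 17, 30, 26, 10, 22, 27, 28, 13, 36, 8.

7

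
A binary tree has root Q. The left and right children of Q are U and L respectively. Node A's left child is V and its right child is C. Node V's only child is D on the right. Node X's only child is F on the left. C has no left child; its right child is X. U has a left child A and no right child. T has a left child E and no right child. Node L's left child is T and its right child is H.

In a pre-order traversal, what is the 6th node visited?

C

Pre-order visits the node, then its left subtree, then its right subtree.
Visit Q.
At Q: go left to U.
  Visit U.
  At U: go left to A.
    Visit A.
    At A: go left to V.
      Visit V.
      At V: no left child.
      At V: go right to D.
        D is a leaf — visit D.
    At A: go right to C.
      Visit C.
      At C: no left child.
      At C: go right to X.
        Visit X.
        At X: go left to F.
          F is a leaf — visit F.
        At X: no right child.
  At U: no right child.
At Q: go right to L.
  Visit L.
  At L: go left to T.
    Visit T.
    At T: go left to E.
      E is a leaf — visit E.
    At T: no right child.
  At L: go right to H.
    H is a leaf — visit H.
Full pre-order sequence: Q, U, A, V, D, C, X, F, L, T, E, H.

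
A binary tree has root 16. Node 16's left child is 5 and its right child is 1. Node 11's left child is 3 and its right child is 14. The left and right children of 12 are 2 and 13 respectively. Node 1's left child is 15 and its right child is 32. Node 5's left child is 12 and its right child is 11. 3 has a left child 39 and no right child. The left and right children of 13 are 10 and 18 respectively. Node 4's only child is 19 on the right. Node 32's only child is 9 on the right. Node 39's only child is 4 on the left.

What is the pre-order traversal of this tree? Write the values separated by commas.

16, 5, 12, 2, 13, 10, 18, 11, 3, 39, 4, 19, 14, 1, 15, 32, 9

Pre-order visits the node, then its left subtree, then its right subtree.
Visit 16.
At 16: go left to 5.
  Visit 5.
  At 5: go left to 12.
    Visit 12.
    At 12: go left to 2.
      2 is a leaf — visit 2.
    At 12: go right to 13.
      Visit 13.
      At 13: go left to 10.
        10 is a leaf — visit 10.
      At 13: go right to 18.
        18 is a leaf — visit 18.
  At 5: go right to 11.
    Visit 11.
    At 11: go left to 3.
      Visit 3.
      At 3: go left to 39.
        Visit 39.
        At 39: go left to 4.
          Visit 4.
          At 4: no left child.
          At 4: go right to 19.
            19 is a leaf — visit 19.
        At 39: no right child.
      At 3: no right child.
    At 11: go right to 14.
      14 is a leaf — visit 14.
At 16: go right to 1.
  Visit 1.
  At 1: go left to 15.
    15 is a leaf — visit 15.
  At 1: go right to 32.
    Visit 32.
    At 32: no left child.
    At 32: go right to 9.
      9 is a leaf — visit 9.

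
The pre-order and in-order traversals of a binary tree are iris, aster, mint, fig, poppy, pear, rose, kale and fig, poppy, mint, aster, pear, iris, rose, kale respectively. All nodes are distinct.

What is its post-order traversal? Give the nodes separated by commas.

poppy, fig, mint, pear, aster, kale, rose, iris

The first element of pre-order is the root; it splits in-order into left and right subtrees.
Root iris: left subtree has 5 nodes {fig, poppy, mint, aster, pear}, right has 2 {rose, kale}.
  Root aster: left subtree has 3 nodes {fig, poppy, mint}, right has 1 {pear}.
    Root mint: left subtree has 2 nodes {fig, poppy}, right has 0 { }.
      Root fig: left subtree has 0 nodes { }, right has 1 {poppy}.
  Root rose: left subtree has 0 nodes { }, right has 1 {kale}.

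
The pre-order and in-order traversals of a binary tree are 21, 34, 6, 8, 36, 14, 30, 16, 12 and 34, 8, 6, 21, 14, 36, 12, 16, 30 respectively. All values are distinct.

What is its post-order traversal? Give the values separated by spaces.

8 6 34 14 12 16 30 36 21

The first element of pre-order is the root; it splits in-order into left and right subtrees.
Root 21: left subtree has 3 nodes {34, 8, 6}, right has 5 {14, 36, 12, 16, 30}.
  Root 34: left subtree has 0 nodes { }, right has 2 {8, 6}.
    Root 6: left subtree has 1 node {8}, right has 0 { }.
  Root 36: left subtree has 1 node {14}, right has 3 {12, 16, 30}.
    Root 30: left subtree has 2 nodes {12, 16}, right has 0 { }.
      Root 16: left subtree has 1 node {12}, right has 0 { }.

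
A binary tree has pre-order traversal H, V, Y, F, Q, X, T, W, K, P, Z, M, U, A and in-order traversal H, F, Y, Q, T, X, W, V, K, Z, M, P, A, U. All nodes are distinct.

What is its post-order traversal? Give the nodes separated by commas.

F, T, W, X, Q, Y, M, Z, A, U, P, K, V, H

The first element of pre-order is the root; it splits in-order into left and right subtrees.
Root H: left subtree has 0 nodes { }, right has 13 {F, Y, Q, T, X, W, V, K, Z, M, P, A, U}.
  Root V: left subtree has 6 nodes {F, Y, Q, T, X, W}, right has 6 {K, Z, M, P, A, U}.
    Root Y: left subtree has 1 node {F}, right has 4 {Q, T, X, W}.
      Root Q: left subtree has 0 nodes { }, right has 3 {T, X, W}.
        Root X: left subtree has 1 node {T}, right has 1 {W}.
    Root K: left subtree has 0 nodes { }, right has 5 {Z, M, P, A, U}.
      Root P: left subtree has 2 nodes {Z, M}, right has 2 {A, U}.
        Root Z: left subtree has 0 nodes { }, right has 1 {M}.
        Root U: left subtree has 1 node {A}, right has 0 { }.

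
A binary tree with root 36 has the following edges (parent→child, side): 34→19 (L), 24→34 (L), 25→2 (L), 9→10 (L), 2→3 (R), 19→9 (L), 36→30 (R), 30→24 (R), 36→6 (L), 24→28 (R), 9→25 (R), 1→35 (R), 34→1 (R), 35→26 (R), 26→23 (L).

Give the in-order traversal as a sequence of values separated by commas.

6, 36, 30, 10, 9, 2, 3, 25, 19, 34, 1, 35, 23, 26, 24, 28

In-order visits the left subtree, then the node, then the right subtree.
At 36: go left to 6.
  6 is a leaf — visit 6.
Visit 36.
At 36: go right to 30.
  At 30: no left child.
  Visit 30.
  At 30: go right to 24.
    At 24: go left to 34.
      At 34: go left to 19.
        At 19: go left to 9.
          At 9: go left to 10.
            10 is a leaf — visit 10.
          Visit 9.
          At 9: go right to 25.
            At 25: go left to 2.
              At 2: no left child.
              Visit 2.
              At 2: go right to 3.
                3 is a leaf — visit 3.
            Visit 25.
            At 25: no right child.
        Visit 19.
        At 19: no right child.
      Visit 34.
      At 34: go right to 1.
        At 1: no left child.
        Visit 1.
        At 1: go right to 35.
          At 35: no left child.
          Visit 35.
          At 35: go right to 26.
            At 26: go left to 23.
              23 is a leaf — visit 23.
            Visit 26.
            At 26: no right child.
    Visit 24.
    At 24: go right to 28.
      28 is a leaf — visit 28.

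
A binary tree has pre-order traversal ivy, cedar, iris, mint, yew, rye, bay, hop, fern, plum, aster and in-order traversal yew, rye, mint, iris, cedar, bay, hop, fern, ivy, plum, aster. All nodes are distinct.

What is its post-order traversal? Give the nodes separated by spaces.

The first element of pre-order is the root; it splits in-order into left and right subtrees.
Root ivy: left subtree has 8 nodes {yew, rye, mint, iris, cedar, bay, hop, fern}, right has 2 {plum, aster}.
  Root cedar: left subtree has 4 nodes {yew, rye, mint, iris}, right has 3 {bay, hop, fern}.
    Root iris: left subtree has 3 nodes {yew, rye, mint}, right has 0 { }.
      Root mint: left subtree has 2 nodes {yew, rye}, right has 0 { }.
        Root yew: left subtree has 0 nodes { }, right has 1 {rye}.
    Root bay: left subtree has 0 nodes { }, right has 2 {hop, fern}.
      Root hop: left subtree has 0 nodes { }, right has 1 {fern}.
  Root plum: left subtree has 0 nodes { }, right has 1 {aster}.

rye yew mint iris fern hop bay cedar aster plum ivy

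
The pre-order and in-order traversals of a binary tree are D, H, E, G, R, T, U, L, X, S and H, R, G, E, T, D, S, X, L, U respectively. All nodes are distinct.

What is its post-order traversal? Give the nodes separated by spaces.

The first element of pre-order is the root; it splits in-order into left and right subtrees.
Root D: left subtree has 5 nodes {H, R, G, E, T}, right has 4 {S, X, L, U}.
  Root H: left subtree has 0 nodes { }, right has 4 {R, G, E, T}.
    Root E: left subtree has 2 nodes {R, G}, right has 1 {T}.
      Root G: left subtree has 1 node {R}, right has 0 { }.
  Root U: left subtree has 3 nodes {S, X, L}, right has 0 { }.
    Root L: left subtree has 2 nodes {S, X}, right has 0 { }.
      Root X: left subtree has 1 node {S}, right has 0 { }.

R G T E H S X L U D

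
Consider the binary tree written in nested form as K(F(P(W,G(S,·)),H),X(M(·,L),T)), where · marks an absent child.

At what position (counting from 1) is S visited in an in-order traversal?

3

In-order visits the left subtree, then the node, then the right subtree.
At K: go left to F.
  At F: go left to P.
    At P: go left to W.
      W is a leaf — visit W.
    Visit P.
    At P: go right to G.
      At G: go left to S.
        S is a leaf — visit S.
      Visit G.
      At G: no right child.
  Visit F.
  At F: go right to H.
    H is a leaf — visit H.
Visit K.
At K: go right to X.
  At X: go left to M.
    At M: no left child.
    Visit M.
    At M: go right to L.
      L is a leaf — visit L.
  Visit X.
  At X: go right to T.
    T is a leaf — visit T.
Full in-order sequence: W, P, S, G, F, H, K, M, L, X, T.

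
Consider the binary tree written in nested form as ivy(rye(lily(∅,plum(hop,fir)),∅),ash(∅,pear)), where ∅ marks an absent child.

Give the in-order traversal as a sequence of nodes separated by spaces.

In-order visits the left subtree, then the node, then the right subtree.
At ivy: go left to rye.
  At rye: go left to lily.
    At lily: no left child.
    Visit lily.
    At lily: go right to plum.
      At plum: go left to hop.
        hop is a leaf — visit hop.
      Visit plum.
      At plum: go right to fir.
        fir is a leaf — visit fir.
  Visit rye.
  At rye: no right child.
Visit ivy.
At ivy: go right to ash.
  At ash: no left child.
  Visit ash.
  At ash: go right to pear.
    pear is a leaf — visit pear.

lily hop plum fir rye ivy ash pear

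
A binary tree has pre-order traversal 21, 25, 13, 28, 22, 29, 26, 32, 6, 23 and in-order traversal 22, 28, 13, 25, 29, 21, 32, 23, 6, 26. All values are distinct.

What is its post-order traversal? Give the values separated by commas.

22, 28, 13, 29, 25, 23, 6, 32, 26, 21

The first element of pre-order is the root; it splits in-order into left and right subtrees.
Root 21: left subtree has 5 nodes {22, 28, 13, 25, 29}, right has 4 {32, 23, 6, 26}.
  Root 25: left subtree has 3 nodes {22, 28, 13}, right has 1 {29}.
    Root 13: left subtree has 2 nodes {22, 28}, right has 0 { }.
      Root 28: left subtree has 1 node {22}, right has 0 { }.
  Root 26: left subtree has 3 nodes {32, 23, 6}, right has 0 { }.
    Root 32: left subtree has 0 nodes { }, right has 2 {23, 6}.
      Root 6: left subtree has 1 node {23}, right has 0 { }.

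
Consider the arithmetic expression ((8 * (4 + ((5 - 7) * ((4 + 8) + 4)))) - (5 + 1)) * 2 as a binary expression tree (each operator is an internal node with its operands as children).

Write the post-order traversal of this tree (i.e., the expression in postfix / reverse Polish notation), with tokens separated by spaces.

Post-order on an expression tree gives postfix notation: for each operator, emit left operand, right operand, then the operator.

8 4 5 7 - 4 8 + 4 + * + * 5 1 + - 2 *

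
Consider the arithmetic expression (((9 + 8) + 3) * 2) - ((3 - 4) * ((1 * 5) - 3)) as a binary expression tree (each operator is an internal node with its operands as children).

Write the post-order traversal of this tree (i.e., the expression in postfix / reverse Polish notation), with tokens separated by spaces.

Post-order on an expression tree gives postfix notation: for each operator, emit left operand, right operand, then the operator.

9 8 + 3 + 2 * 3 4 - 1 5 * 3 - * -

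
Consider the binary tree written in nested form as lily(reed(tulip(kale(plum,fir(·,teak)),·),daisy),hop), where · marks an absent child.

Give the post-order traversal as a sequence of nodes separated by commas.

plum, teak, fir, kale, tulip, daisy, reed, hop, lily

Post-order visits the left subtree, then the right subtree, then the node.
At lily: go left to reed.
  At reed: go left to tulip.
    At tulip: go left to kale.
      At kale: go left to plum.
        plum is a leaf — visit plum.
      At kale: go right to fir.
        At fir: no left child.
        At fir: go right to teak.
          teak is a leaf — visit teak.
        Visit fir.
      Visit kale.
    At tulip: no right child.
    Visit tulip.
  At reed: go right to daisy.
    daisy is a leaf — visit daisy.
  Visit reed.
At lily: go right to hop.
  hop is a leaf — visit hop.
Visit lily.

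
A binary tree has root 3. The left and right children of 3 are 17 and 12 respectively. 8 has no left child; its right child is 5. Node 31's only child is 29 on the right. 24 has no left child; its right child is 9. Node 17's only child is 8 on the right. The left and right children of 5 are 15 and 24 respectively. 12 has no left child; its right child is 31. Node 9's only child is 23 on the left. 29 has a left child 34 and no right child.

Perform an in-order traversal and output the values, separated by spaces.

In-order visits the left subtree, then the node, then the right subtree.
At 3: go left to 17.
  At 17: no left child.
  Visit 17.
  At 17: go right to 8.
    At 8: no left child.
    Visit 8.
    At 8: go right to 5.
      At 5: go left to 15.
        15 is a leaf — visit 15.
      Visit 5.
      At 5: go right to 24.
        At 24: no left child.
        Visit 24.
        At 24: go right to 9.
          At 9: go left to 23.
            23 is a leaf — visit 23.
          Visit 9.
          At 9: no right child.
Visit 3.
At 3: go right to 12.
  At 12: no left child.
  Visit 12.
  At 12: go right to 31.
    At 31: no left child.
    Visit 31.
    At 31: go right to 29.
      At 29: go left to 34.
        34 is a leaf — visit 34.
      Visit 29.
      At 29: no right child.

17 8 15 5 24 23 9 3 12 31 34 29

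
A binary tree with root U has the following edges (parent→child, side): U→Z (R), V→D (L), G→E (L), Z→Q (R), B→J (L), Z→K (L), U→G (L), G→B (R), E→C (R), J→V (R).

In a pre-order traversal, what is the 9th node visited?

Pre-order visits the node, then its left subtree, then its right subtree.
Visit U.
At U: go left to G.
  Visit G.
  At G: go left to E.
    Visit E.
    At E: no left child.
    At E: go right to C.
      C is a leaf — visit C.
  At G: go right to B.
    Visit B.
    At B: go left to J.
      Visit J.
      At J: no left child.
      At J: go right to V.
        Visit V.
        At V: go left to D.
          D is a leaf — visit D.
        At V: no right child.
    At B: no right child.
At U: go right to Z.
  Visit Z.
  At Z: go left to K.
    K is a leaf — visit K.
  At Z: go right to Q.
    Q is a leaf — visit Q.
Full pre-order sequence: U, G, E, C, B, J, V, D, Z, K, Q.

Z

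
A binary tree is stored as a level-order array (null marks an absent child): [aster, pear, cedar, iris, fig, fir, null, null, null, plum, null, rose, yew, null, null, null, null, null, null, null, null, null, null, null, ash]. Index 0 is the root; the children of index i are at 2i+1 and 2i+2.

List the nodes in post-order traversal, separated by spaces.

Post-order visits the left subtree, then the right subtree, then the node.
At aster: go left to pear.
  At pear: go left to iris.
    iris is a leaf — visit iris.
  At pear: go right to fig.
    At fig: go left to plum.
      plum is a leaf — visit plum.
    At fig: no right child.
    Visit fig.
  Visit pear.
At aster: go right to cedar.
  At cedar: go left to fir.
    At fir: go left to rose.
      At rose: no left child.
      At rose: go right to ash.
        ash is a leaf — visit ash.
      Visit rose.
    At fir: go right to yew.
      yew is a leaf — visit yew.
    Visit fir.
  At cedar: no right child.
  Visit cedar.
Visit aster.

iris plum fig pear ash rose yew fir cedar aster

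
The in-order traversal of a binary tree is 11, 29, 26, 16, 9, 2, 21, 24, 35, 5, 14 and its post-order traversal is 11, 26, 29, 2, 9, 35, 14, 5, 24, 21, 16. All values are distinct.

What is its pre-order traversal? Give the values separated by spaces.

The last element of post-order is the root; it splits in-order into left and right subtrees.
Root 16: left subtree has 3 nodes {11, 29, 26}, right has 7 {9, 2, 21, 24, 35, 5, 14}.
  Root 29: left subtree has 1 node {11}, right has 1 {26}.
  Root 21: left subtree has 2 nodes {9, 2}, right has 4 {24, 35, 5, 14}.
    Root 9: left subtree has 0 nodes { }, right has 1 {2}.
    Root 24: left subtree has 0 nodes { }, right has 3 {35, 5, 14}.
      Root 5: left subtree has 1 node {35}, right has 1 {14}.

16 29 11 26 21 9 2 24 5 35 14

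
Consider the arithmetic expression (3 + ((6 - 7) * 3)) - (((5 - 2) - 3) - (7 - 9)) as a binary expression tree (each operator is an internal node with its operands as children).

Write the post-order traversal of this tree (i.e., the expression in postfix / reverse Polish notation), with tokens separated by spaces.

Post-order on an expression tree gives postfix notation: for each operator, emit left operand, right operand, then the operator.

3 6 7 - 3 * + 5 2 - 3 - 7 9 - - -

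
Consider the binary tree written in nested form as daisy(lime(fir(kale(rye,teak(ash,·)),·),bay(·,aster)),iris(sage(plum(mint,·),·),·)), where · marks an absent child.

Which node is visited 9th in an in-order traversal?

In-order visits the left subtree, then the node, then the right subtree.
At daisy: go left to lime.
  At lime: go left to fir.
    At fir: go left to kale.
      At kale: go left to rye.
        rye is a leaf — visit rye.
      Visit kale.
      At kale: go right to teak.
        At teak: go left to ash.
          ash is a leaf — visit ash.
        Visit teak.
        At teak: no right child.
    Visit fir.
    At fir: no right child.
  Visit lime.
  At lime: go right to bay.
    At bay: no left child.
    Visit bay.
    At bay: go right to aster.
      aster is a leaf — visit aster.
Visit daisy.
At daisy: go right to iris.
  At iris: go left to sage.
    At sage: go left to plum.
      At plum: go left to mint.
        mint is a leaf — visit mint.
      Visit plum.
      At plum: no right child.
    Visit sage.
    At sage: no right child.
  Visit iris.
  At iris: no right child.
Full in-order sequence: rye, kale, ash, teak, fir, lime, bay, aster, daisy, mint, plum, sage, iris.

daisy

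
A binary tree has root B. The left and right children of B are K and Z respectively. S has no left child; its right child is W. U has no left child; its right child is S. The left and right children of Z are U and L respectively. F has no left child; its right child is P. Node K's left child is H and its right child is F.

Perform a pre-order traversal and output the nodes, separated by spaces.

B K H F P Z U S W L

Pre-order visits the node, then its left subtree, then its right subtree.
Visit B.
At B: go left to K.
  Visit K.
  At K: go left to H.
    H is a leaf — visit H.
  At K: go right to F.
    Visit F.
    At F: no left child.
    At F: go right to P.
      P is a leaf — visit P.
At B: go right to Z.
  Visit Z.
  At Z: go left to U.
    Visit U.
    At U: no left child.
    At U: go right to S.
      Visit S.
      At S: no left child.
      At S: go right to W.
        W is a leaf — visit W.
  At Z: go right to L.
    L is a leaf — visit L.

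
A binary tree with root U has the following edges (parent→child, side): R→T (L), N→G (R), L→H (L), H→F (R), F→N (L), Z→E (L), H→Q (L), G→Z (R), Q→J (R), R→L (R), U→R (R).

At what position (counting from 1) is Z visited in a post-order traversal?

Post-order visits the left subtree, then the right subtree, then the node.
At U: no left child.
At U: go right to R.
  At R: go left to T.
    T is a leaf — visit T.
  At R: go right to L.
    At L: go left to H.
      At H: go left to Q.
        At Q: no left child.
        At Q: go right to J.
          J is a leaf — visit J.
        Visit Q.
      At H: go right to F.
        At F: go left to N.
          At N: no left child.
          At N: go right to G.
            At G: no left child.
            At G: go right to Z.
              At Z: go left to E.
                E is a leaf — visit E.
              At Z: no right child.
              Visit Z.
            Visit G.
          Visit N.
        At F: no right child.
        Visit F.
      Visit H.
    At L: no right child.
    Visit L.
  Visit R.
Visit U.
Full post-order sequence: T, J, Q, E, Z, G, N, F, H, L, R, U.

5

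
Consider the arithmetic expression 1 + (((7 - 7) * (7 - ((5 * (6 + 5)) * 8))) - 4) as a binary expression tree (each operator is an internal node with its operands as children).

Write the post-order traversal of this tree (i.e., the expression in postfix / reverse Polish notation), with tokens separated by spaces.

Post-order on an expression tree gives postfix notation: for each operator, emit left operand, right operand, then the operator.

1 7 7 - 7 5 6 5 + * 8 * - * 4 - +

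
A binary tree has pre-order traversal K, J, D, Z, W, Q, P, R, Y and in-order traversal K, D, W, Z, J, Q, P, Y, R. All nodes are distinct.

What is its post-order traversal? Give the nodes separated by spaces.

The first element of pre-order is the root; it splits in-order into left and right subtrees.
Root K: left subtree has 0 nodes { }, right has 8 {D, W, Z, J, Q, P, Y, R}.
  Root J: left subtree has 3 nodes {D, W, Z}, right has 4 {Q, P, Y, R}.
    Root D: left subtree has 0 nodes { }, right has 2 {W, Z}.
      Root Z: left subtree has 1 node {W}, right has 0 { }.
    Root Q: left subtree has 0 nodes { }, right has 3 {P, Y, R}.
      Root P: left subtree has 0 nodes { }, right has 2 {Y, R}.
        Root R: left subtree has 1 node {Y}, right has 0 { }.

W Z D Y R P Q J K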